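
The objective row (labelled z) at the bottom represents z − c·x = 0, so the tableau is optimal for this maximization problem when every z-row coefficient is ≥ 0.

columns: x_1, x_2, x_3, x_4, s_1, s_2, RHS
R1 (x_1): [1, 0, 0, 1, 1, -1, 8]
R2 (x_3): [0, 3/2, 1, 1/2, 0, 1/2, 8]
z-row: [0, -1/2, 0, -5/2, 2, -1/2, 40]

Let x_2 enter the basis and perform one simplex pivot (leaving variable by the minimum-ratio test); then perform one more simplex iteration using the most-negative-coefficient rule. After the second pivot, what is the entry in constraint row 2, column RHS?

8/3

Ratio test on column x_2 — row 1: entry 0 ≤ 0; row 2: 8/(3/2) = 16/3. Minimum is 16/3 at row 2 (x_3 leaves); pivot element 3/2.
Divide row 2 by 3/2; eliminate column x_2 from the other rows.
Second iteration: most negative z-row entry is -7/3 in column x_4, so x_4 enters.
Ratio test on column x_4 — row 1: 8/1 = 8; row 2: (16/3)/(1/3) = 16. Minimum is 8 at row 1 (x_1 leaves); pivot element 1.
Divide row 1 by 1; eliminate column x_4 from the other rows.
After both pivots, the entry at constraint row 2, column RHS is 8/3.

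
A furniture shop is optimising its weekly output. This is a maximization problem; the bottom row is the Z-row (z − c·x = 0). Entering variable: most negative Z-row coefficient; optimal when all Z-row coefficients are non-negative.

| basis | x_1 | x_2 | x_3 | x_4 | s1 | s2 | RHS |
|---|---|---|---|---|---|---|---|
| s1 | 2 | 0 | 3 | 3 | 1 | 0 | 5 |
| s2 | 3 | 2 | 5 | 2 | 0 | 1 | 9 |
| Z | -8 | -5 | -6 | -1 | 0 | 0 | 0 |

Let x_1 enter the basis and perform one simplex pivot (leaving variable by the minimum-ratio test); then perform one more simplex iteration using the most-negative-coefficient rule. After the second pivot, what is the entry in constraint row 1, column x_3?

Ratio test on column x_1 — row 1: 5/2 = 5/2; row 2: 9/3 = 3. Minimum is 5/2 at row 1 (s1 leaves); pivot element 2.
Divide row 1 by 2; eliminate column x_1 from the other rows.
Second iteration: most negative Z-row entry is -5 in column x_2, so x_2 enters.
Ratio test on column x_2 — row 1: entry 0 ≤ 0; row 2: (3/2)/2 = 3/4. Minimum is 3/4 at row 2 (s2 leaves); pivot element 2.
Divide row 2 by 2; eliminate column x_2 from the other rows.
After both pivots, the entry at constraint row 1, column x_3 is 3/2.

3/2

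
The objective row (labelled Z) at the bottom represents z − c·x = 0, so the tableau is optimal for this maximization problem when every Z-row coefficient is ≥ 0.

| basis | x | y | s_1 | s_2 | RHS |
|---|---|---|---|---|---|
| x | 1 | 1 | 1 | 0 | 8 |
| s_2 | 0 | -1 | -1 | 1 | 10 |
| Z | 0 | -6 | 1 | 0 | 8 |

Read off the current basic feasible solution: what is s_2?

10

s_2 is basic (row 2); its value is the RHS of that row, 10.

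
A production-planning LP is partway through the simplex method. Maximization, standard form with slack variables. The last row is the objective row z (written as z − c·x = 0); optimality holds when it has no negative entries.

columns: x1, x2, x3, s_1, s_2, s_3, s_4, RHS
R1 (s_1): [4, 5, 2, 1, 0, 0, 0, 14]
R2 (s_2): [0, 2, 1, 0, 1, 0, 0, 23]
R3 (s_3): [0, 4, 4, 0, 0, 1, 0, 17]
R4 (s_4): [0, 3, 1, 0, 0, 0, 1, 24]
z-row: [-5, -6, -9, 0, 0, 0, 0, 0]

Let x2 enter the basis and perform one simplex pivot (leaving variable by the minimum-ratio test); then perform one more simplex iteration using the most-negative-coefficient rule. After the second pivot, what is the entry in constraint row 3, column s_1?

-1/3

Ratio test on column x2 — row 1: 14/5 = 14/5; row 2: 23/2 = 23/2; row 3: 17/4 = 17/4; row 4: 24/3 = 8. Minimum is 14/5 at row 1 (s_1 leaves); pivot element 5.
Divide row 1 by 5; eliminate column x2 from the other rows.
Second iteration: most negative z-row entry is -33/5 in column x3, so x3 enters.
Ratio test on column x3 — row 1: (14/5)/(2/5) = 7; row 2: (87/5)/(1/5) = 87; row 3: (29/5)/(12/5) = 29/12; row 4: entry -1/5 ≤ 0. Minimum is 29/12 at row 3 (s_3 leaves); pivot element 12/5.
Divide row 3 by 12/5; eliminate column x3 from the other rows.
After both pivots, the entry at constraint row 3, column s_1 is -1/3.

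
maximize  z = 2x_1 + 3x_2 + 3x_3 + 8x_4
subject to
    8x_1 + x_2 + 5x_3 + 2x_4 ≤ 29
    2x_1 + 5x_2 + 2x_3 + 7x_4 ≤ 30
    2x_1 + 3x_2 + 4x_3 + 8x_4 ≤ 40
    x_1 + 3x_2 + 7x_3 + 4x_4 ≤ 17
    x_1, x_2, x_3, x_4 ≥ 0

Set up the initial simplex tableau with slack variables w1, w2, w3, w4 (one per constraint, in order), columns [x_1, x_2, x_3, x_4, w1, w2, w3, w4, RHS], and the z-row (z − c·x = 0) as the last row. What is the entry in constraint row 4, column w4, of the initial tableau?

1

Slack w4 belongs to constraint 4; its column is the unit vector e_4, so the entry in row 4 is 1.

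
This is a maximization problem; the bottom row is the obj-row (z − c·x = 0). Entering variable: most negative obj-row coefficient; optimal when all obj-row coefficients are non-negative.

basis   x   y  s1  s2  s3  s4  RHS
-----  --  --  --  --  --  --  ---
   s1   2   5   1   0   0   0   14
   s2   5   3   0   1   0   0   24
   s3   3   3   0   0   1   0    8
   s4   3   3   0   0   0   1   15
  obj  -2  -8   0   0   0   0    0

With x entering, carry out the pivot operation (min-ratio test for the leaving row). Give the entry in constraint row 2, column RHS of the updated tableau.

Ratio test on column x — row 1: 14/2 = 7; row 2: 24/5 = 24/5; row 3: 8/3 = 8/3; row 4: 15/3 = 5. Minimum is 8/3 at row 3 (s3 leaves); pivot element 3.
Divide row 3 by 3; eliminate column x from the other rows.
Row 2 update in column RHS: 24 − 5·(8/3) = 32/3.

32/3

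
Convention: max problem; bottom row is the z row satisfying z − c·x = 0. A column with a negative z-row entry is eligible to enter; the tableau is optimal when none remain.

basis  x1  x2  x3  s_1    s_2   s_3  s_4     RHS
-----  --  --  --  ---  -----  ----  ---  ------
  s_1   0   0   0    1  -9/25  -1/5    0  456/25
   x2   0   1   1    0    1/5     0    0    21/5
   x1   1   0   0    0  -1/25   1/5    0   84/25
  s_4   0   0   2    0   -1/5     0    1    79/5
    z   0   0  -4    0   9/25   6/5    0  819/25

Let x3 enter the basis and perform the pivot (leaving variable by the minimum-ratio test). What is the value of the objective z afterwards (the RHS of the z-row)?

1239/25

Ratio test on column x3 — row 1: entry 0 ≤ 0; row 2: (21/5)/1 = 21/5; row 3: entry 0 ≤ 0; row 4: (79/5)/2 = 79/10. Minimum is 21/5 at row 2 (x2 leaves); pivot element 1.
Pivot on row 2; the z-row RHS becomes 819/25 − (-4)·(21/5) = 1239/25.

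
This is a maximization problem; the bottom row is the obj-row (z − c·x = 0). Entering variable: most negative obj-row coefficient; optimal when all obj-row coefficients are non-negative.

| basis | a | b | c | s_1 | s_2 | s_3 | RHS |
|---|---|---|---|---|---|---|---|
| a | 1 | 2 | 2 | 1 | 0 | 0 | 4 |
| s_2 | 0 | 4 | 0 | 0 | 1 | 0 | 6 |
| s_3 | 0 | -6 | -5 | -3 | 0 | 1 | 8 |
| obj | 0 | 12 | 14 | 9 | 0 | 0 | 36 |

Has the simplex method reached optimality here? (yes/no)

yes

Every obj-row coefficient is ≥ 0, so the tableau is optimal.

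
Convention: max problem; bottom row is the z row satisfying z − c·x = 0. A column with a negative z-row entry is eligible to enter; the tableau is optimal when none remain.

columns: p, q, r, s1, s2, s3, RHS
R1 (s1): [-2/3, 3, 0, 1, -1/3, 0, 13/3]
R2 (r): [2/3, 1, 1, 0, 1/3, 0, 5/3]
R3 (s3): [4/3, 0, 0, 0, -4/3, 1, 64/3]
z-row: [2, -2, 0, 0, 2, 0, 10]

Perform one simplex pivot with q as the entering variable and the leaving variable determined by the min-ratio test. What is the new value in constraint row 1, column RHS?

Ratio test on column q — row 1: (13/3)/3 = 13/9; row 2: (5/3)/1 = 5/3; row 3: entry 0 ≤ 0. Minimum is 13/9 at row 1 (s1 leaves); pivot element 3.
Divide row 1 by 3; eliminate column q from the other rows.
In the new row 1, the RHS entry is the old entry divided by the pivot: (13/3)/3 = 13/9.

13/9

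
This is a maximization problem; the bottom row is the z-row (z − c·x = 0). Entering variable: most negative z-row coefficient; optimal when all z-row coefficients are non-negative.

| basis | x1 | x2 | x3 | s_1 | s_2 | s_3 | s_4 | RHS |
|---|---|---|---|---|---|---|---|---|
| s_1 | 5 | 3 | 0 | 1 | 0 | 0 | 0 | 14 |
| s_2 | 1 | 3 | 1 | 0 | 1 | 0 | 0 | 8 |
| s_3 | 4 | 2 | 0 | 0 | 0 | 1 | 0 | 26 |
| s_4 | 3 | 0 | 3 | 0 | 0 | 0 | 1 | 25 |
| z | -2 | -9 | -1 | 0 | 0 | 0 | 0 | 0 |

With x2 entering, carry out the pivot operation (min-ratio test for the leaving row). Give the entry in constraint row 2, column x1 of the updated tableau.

Ratio test on column x2 — row 1: 14/3 = 14/3; row 2: 8/3 = 8/3; row 3: 26/2 = 13; row 4: entry 0 ≤ 0. Minimum is 8/3 at row 2 (s_2 leaves); pivot element 3.
Divide row 2 by 3; eliminate column x2 from the other rows.
In the new row 2, the x1 entry is the old entry divided by the pivot: 1/3 = 1/3.

1/3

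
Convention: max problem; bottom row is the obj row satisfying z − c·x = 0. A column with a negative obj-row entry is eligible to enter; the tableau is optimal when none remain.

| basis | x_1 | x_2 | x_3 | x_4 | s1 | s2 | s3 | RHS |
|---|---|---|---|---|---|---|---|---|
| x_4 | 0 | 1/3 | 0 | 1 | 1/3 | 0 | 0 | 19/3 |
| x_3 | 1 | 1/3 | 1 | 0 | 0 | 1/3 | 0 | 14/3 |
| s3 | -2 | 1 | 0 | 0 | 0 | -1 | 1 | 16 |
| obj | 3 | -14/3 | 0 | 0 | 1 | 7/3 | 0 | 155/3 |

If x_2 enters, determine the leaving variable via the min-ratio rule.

x_3

Column x_2 entries and ratios — x_4: (19/3)/(1/3) = 19; x_3: (14/3)/(1/3) = 14; s3: 16/1 = 16.
Smallest ratio is 14 in the row of x_3, so x_3 leaves.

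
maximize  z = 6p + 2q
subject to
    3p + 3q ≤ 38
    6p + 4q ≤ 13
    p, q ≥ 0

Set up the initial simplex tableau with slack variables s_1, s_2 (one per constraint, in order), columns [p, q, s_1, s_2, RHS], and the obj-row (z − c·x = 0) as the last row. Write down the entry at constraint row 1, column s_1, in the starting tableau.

Slack s_1 belongs to constraint 1; its column is the unit vector e_1, so the entry in row 1 is 1.

1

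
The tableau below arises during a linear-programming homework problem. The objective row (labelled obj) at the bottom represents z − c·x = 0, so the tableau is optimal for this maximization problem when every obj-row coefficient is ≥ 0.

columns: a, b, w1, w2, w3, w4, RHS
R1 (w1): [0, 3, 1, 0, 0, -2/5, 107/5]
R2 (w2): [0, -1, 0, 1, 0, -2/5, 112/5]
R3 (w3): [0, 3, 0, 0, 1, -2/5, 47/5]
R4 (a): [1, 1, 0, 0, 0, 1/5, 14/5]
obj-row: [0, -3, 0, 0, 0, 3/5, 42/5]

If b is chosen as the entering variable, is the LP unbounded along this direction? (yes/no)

Column b has positive entries in row(s) 1, 3, 4, so the ratio test bounds it — not unbounded.

no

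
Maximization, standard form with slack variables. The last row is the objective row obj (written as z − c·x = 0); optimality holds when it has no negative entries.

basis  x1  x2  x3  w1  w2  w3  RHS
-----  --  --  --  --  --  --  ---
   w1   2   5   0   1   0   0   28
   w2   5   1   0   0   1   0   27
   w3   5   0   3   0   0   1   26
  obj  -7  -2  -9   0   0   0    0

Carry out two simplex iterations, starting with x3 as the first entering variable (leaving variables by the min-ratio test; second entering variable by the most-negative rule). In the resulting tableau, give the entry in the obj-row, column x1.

Ratio test on column x3 — row 1: entry 0 ≤ 0; row 2: entry 0 ≤ 0; row 3: 26/3 = 26/3. Minimum is 26/3 at row 3 (w3 leaves); pivot element 3.
Divide row 3 by 3; eliminate column x3 from the other rows.
Second iteration: most negative obj-row entry is -2 in column x2, so x2 enters.
Ratio test on column x2 — row 1: 28/5 = 28/5; row 2: 27/1 = 27; row 3: entry 0 ≤ 0. Minimum is 28/5 at row 1 (w1 leaves); pivot element 5.
Divide row 1 by 5; eliminate column x2 from the other rows.
After both pivots, the entry at the obj-row, column x1 is 44/5.

44/5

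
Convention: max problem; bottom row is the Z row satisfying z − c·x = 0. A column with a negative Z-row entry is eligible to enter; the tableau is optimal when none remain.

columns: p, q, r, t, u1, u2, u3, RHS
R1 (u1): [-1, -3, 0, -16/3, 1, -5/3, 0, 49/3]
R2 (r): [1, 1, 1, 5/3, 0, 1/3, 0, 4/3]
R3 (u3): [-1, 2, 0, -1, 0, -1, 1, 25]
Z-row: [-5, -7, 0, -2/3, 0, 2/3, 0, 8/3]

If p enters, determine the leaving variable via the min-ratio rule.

r

Column p entries and ratios — u1: -1 ≤ 0, skip; r: (4/3)/1 = 4/3; u3: -1 ≤ 0, skip.
Smallest ratio is 4/3 in the row of r, so r leaves.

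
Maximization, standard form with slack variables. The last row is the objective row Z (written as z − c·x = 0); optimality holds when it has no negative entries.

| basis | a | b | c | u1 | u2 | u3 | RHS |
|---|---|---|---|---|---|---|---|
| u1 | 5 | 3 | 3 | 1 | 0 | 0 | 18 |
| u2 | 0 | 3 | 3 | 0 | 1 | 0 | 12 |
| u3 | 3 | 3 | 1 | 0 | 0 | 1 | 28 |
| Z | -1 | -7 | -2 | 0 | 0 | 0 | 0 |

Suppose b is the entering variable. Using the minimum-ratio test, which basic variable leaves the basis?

u2

Column b entries and ratios — u1: 18/3 = 6; u2: 12/3 = 4; u3: 28/3 = 28/3.
Smallest ratio is 4 in the row of u2, so u2 leaves.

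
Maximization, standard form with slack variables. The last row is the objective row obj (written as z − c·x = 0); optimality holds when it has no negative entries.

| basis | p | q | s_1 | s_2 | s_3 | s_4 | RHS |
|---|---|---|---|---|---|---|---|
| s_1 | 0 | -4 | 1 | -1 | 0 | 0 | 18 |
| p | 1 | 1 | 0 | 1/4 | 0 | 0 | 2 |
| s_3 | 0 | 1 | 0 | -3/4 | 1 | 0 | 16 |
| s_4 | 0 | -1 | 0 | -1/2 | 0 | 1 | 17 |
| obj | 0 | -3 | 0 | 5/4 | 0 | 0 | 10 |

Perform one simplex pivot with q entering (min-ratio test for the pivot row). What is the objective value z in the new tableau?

Ratio test on column q — row 1: entry -4 ≤ 0; row 2: 2/1 = 2; row 3: 16/1 = 16; row 4: entry -1 ≤ 0. Minimum is 2 at row 2 (p leaves); pivot element 1.
Pivot on row 2; the obj-row RHS becomes 10 − (-3)·2 = 16.

16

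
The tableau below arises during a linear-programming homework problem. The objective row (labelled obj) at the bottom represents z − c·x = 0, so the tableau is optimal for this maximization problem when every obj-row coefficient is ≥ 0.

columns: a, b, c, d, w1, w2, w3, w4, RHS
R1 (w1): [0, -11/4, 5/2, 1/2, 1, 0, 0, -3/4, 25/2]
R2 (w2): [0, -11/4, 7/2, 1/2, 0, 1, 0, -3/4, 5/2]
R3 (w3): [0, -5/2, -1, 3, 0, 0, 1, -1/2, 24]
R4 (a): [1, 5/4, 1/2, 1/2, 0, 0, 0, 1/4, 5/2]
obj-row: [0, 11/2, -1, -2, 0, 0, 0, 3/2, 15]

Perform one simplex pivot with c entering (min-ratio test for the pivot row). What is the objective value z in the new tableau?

110/7

Ratio test on column c — row 1: (25/2)/(5/2) = 5; row 2: (5/2)/(7/2) = 5/7; row 3: entry -1 ≤ 0; row 4: (5/2)/(1/2) = 5. Minimum is 5/7 at row 2 (w2 leaves); pivot element 7/2.
Pivot on row 2; the obj-row RHS becomes 15 − (-1)·(5/7) = 110/7.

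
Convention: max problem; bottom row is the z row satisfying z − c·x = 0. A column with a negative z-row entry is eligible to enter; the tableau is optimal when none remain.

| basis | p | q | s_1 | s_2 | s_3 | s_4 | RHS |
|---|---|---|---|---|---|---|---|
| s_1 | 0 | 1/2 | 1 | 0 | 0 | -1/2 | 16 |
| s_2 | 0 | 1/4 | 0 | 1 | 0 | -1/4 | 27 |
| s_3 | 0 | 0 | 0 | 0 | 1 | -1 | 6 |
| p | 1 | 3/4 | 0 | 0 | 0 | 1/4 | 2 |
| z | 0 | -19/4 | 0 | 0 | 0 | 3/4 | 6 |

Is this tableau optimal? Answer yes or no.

The z-row has a negative entry -19/4 in column q, so it is not optimal.

no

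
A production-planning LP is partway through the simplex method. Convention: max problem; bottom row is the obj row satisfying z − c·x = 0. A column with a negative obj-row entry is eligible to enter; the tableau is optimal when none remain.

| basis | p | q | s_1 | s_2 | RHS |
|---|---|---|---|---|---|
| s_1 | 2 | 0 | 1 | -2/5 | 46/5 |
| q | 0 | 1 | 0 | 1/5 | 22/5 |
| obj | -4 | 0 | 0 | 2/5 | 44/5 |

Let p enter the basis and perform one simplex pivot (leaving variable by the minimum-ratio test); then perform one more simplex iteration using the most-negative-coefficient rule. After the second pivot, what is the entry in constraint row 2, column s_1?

0

Ratio test on column p — row 1: (46/5)/2 = 23/5; row 2: entry 0 ≤ 0. Minimum is 23/5 at row 1 (s_1 leaves); pivot element 2.
Divide row 1 by 2; eliminate column p from the other rows.
Second iteration: most negative obj-row entry is -2/5 in column s_2, so s_2 enters.
Ratio test on column s_2 — row 1: entry -1/5 ≤ 0; row 2: (22/5)/(1/5) = 22. Minimum is 22 at row 2 (q leaves); pivot element 1/5.
Divide row 2 by 1/5; eliminate column s_2 from the other rows.
After both pivots, the entry at constraint row 2, column s_1 is 0.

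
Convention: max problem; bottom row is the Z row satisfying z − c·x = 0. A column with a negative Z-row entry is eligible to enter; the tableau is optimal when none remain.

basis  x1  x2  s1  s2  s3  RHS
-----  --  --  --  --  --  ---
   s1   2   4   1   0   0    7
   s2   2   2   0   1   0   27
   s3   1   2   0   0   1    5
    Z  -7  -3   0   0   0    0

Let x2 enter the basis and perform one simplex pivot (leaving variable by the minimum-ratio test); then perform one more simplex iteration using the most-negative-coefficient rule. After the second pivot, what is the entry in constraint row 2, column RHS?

Ratio test on column x2 — row 1: 7/4 = 7/4; row 2: 27/2 = 27/2; row 3: 5/2 = 5/2. Minimum is 7/4 at row 1 (s1 leaves); pivot element 4.
Divide row 1 by 4; eliminate column x2 from the other rows.
Second iteration: most negative Z-row entry is -11/2 in column x1, so x1 enters.
Ratio test on column x1 — row 1: (7/4)/(1/2) = 7/2; row 2: (47/2)/1 = 47/2; row 3: entry 0 ≤ 0. Minimum is 7/2 at row 1 (x2 leaves); pivot element 1/2.
Divide row 1 by 1/2; eliminate column x1 from the other rows.
After both pivots, the entry at constraint row 2, column RHS is 20.

20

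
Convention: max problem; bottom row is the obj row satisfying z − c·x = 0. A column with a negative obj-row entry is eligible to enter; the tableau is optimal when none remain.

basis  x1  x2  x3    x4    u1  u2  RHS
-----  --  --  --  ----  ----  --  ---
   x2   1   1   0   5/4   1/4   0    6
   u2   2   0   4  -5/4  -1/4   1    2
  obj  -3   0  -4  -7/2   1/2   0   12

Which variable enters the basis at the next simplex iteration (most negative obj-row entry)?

Negative obj-row entries: x1: -3, x3: -4, x4: -7/2.
The most negative is -4 in column x3, so x3 enters.

x3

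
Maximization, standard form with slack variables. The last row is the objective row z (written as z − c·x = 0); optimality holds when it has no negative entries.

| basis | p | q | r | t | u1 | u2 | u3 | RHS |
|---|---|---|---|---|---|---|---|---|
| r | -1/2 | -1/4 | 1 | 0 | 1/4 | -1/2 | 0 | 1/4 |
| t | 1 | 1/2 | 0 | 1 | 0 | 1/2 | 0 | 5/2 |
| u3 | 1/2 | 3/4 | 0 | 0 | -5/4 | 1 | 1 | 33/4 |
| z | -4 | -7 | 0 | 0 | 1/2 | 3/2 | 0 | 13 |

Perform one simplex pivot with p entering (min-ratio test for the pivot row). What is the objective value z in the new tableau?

23

Ratio test on column p — row 1: entry -1/2 ≤ 0; row 2: (5/2)/1 = 5/2; row 3: (33/4)/(1/2) = 33/2. Minimum is 5/2 at row 2 (t leaves); pivot element 1.
Pivot on row 2; the z-row RHS becomes 13 − (-4)·(5/2) = 23.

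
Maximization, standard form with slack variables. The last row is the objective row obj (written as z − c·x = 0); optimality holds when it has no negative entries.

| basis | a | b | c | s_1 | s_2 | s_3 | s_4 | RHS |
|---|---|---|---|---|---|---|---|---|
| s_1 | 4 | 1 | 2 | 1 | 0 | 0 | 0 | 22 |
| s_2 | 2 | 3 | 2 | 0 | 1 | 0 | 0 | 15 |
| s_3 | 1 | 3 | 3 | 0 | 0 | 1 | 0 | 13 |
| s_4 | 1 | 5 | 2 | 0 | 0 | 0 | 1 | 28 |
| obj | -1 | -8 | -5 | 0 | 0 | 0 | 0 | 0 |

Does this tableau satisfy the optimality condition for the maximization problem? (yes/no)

The obj-row has a negative entry -8 in column b, so it is not optimal.

no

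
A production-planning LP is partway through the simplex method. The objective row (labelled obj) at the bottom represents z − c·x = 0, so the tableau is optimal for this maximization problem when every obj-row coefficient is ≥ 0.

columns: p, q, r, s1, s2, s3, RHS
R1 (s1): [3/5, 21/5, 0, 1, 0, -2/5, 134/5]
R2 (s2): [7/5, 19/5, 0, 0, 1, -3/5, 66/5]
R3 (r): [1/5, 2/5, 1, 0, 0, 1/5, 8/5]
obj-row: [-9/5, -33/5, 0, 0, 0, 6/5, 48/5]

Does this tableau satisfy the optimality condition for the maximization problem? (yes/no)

The obj-row has a negative entry -33/5 in column q, so it is not optimal.

no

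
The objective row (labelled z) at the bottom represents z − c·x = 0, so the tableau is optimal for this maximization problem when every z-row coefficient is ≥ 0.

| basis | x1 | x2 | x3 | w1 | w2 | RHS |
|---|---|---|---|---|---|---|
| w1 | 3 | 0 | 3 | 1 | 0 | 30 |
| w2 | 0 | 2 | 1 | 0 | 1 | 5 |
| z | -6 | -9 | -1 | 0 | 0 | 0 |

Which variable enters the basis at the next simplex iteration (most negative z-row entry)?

Negative z-row entries: x1: -6, x2: -9, x3: -1.
The most negative is -9 in column x2, so x2 enters.

x2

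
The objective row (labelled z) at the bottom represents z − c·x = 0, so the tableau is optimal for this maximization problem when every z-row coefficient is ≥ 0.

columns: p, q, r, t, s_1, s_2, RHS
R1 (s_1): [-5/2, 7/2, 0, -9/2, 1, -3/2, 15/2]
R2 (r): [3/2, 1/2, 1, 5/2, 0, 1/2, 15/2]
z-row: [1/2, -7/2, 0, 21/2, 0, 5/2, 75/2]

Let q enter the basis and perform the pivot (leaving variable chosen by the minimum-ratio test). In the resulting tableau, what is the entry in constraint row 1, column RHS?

Ratio test on column q — row 1: (15/2)/(7/2) = 15/7; row 2: (15/2)/(1/2) = 15. Minimum is 15/7 at row 1 (s_1 leaves); pivot element 7/2.
Divide row 1 by 7/2; eliminate column q from the other rows.
In the new row 1, the RHS entry is the old entry divided by the pivot: (15/2)/(7/2) = 15/7.

15/7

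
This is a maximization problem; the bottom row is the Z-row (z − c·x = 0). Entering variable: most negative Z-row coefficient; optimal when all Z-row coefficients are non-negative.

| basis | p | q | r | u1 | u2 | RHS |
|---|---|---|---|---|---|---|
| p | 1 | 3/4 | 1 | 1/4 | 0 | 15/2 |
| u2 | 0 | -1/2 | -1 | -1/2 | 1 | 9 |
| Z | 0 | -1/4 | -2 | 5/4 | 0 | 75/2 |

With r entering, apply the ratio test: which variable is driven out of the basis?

p

Column r entries and ratios — p: (15/2)/1 = 15/2; u2: -1 ≤ 0, skip.
Smallest ratio is 15/2 in the row of p, so p leaves.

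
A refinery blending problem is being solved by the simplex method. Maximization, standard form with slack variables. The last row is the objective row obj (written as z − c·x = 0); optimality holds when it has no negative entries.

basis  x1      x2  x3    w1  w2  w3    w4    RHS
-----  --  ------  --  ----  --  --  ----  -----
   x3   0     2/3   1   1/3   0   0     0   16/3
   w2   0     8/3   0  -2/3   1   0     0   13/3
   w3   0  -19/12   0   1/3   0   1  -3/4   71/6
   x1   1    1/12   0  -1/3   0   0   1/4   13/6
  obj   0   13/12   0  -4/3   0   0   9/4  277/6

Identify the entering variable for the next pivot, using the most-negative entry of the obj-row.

w1

Negative obj-row entries: w1: -4/3.
The most negative is -4/3 in column w1, so w1 enters.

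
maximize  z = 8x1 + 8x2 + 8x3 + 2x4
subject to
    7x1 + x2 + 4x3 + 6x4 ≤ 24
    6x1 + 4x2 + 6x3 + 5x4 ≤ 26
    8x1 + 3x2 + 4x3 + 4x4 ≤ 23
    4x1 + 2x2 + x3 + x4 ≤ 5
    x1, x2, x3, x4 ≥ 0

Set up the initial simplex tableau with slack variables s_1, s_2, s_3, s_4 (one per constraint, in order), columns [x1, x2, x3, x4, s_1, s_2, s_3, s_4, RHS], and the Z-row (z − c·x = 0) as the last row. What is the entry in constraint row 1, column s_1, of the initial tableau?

1

Slack s_1 belongs to constraint 1; its column is the unit vector e_1, so the entry in row 1 is 1.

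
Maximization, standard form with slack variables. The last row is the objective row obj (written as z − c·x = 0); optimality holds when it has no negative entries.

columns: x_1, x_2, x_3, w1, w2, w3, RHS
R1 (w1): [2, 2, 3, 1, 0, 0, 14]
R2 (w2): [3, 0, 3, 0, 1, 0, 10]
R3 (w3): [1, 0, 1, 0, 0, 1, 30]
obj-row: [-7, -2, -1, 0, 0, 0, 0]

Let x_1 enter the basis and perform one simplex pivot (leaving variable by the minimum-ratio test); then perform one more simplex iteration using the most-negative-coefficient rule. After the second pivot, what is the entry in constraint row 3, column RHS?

80/3

Ratio test on column x_1 — row 1: 14/2 = 7; row 2: 10/3 = 10/3; row 3: 30/1 = 30. Minimum is 10/3 at row 2 (w2 leaves); pivot element 3.
Divide row 2 by 3; eliminate column x_1 from the other rows.
Second iteration: most negative obj-row entry is -2 in column x_2, so x_2 enters.
Ratio test on column x_2 — row 1: (22/3)/2 = 11/3; row 2: entry 0 ≤ 0; row 3: entry 0 ≤ 0. Minimum is 11/3 at row 1 (w1 leaves); pivot element 2.
Divide row 1 by 2; eliminate column x_2 from the other rows.
After both pivots, the entry at constraint row 3, column RHS is 80/3.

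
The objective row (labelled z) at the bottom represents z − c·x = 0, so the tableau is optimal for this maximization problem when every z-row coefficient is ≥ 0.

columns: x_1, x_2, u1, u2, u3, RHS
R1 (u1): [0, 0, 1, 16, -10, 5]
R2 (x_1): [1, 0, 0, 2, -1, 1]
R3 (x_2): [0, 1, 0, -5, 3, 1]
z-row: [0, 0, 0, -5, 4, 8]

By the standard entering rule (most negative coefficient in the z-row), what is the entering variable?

Negative z-row entries: u2: -5.
The most negative is -5 in column u2, so u2 enters.

u2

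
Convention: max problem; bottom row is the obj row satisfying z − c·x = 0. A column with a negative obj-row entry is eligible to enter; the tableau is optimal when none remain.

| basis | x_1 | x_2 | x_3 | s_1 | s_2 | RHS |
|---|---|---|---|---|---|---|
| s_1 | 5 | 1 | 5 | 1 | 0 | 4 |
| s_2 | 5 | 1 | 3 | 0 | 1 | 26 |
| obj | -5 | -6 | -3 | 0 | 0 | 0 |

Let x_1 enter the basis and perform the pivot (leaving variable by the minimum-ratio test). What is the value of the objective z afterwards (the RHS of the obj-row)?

Ratio test on column x_1 — row 1: 4/5 = 4/5; row 2: 26/5 = 26/5. Minimum is 4/5 at row 1 (s_1 leaves); pivot element 5.
Pivot on row 1; the obj-row RHS becomes 0 − (-5)·(4/5) = 4.

4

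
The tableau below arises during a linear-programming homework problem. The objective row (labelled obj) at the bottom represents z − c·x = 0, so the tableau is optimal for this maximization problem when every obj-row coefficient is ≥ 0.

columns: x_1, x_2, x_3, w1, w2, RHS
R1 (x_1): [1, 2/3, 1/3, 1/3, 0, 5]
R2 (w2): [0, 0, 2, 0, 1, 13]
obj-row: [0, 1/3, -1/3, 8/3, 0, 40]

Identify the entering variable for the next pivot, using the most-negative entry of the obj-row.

x_3

Negative obj-row entries: x_3: -1/3.
The most negative is -1/3 in column x_3, so x_3 enters.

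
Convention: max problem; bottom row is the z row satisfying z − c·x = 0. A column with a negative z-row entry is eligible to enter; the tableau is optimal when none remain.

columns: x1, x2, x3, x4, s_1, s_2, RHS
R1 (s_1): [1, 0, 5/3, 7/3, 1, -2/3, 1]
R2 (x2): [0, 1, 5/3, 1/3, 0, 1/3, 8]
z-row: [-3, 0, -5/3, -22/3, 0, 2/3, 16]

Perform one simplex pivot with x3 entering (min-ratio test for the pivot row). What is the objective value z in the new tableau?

17

Ratio test on column x3 — row 1: 1/(5/3) = 3/5; row 2: 8/(5/3) = 24/5. Minimum is 3/5 at row 1 (s_1 leaves); pivot element 5/3.
Pivot on row 1; the z-row RHS becomes 16 − (-5/3)·(3/5) = 17.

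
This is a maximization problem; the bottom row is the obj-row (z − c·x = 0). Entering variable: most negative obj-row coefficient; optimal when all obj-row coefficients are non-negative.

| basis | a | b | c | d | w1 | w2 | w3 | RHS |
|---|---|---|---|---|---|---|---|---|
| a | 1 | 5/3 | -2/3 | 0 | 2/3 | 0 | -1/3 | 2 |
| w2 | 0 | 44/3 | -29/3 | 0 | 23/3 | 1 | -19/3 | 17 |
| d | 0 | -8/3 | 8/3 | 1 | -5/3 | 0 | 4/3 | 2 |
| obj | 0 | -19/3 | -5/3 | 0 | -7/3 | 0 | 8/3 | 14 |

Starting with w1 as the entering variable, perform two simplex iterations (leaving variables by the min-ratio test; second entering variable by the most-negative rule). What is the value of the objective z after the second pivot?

33

Ratio test on column w1 — row 1: 2/(2/3) = 3; row 2: 17/(23/3) = 51/23; row 3: entry -5/3 ≤ 0. Minimum is 51/23 at row 2 (w2 leaves); pivot element 23/3.
Pivot on row 2; the obj-row RHS becomes 14 − (-7/3)·(51/23) = 441/23.
Next entering variable (most negative obj-row entry -106/23): c.
Ratio test on column c — row 1: (12/23)/(4/23) = 3; row 2: entry -29/23 ≤ 0; row 3: (131/23)/(13/23) = 131/13. Minimum is 3 at row 1 (a leaves); pivot element 4/23.
After the second pivot the obj-row RHS is 441/23 − (-106/23)·3 = 33.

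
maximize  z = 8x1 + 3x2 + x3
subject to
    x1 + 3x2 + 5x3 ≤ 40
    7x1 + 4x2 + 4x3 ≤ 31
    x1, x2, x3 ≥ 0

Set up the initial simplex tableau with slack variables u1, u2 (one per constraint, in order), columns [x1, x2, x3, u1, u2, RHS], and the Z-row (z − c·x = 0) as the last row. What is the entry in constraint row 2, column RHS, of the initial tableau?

31

The RHS of constraint 2 is b_2 = 31.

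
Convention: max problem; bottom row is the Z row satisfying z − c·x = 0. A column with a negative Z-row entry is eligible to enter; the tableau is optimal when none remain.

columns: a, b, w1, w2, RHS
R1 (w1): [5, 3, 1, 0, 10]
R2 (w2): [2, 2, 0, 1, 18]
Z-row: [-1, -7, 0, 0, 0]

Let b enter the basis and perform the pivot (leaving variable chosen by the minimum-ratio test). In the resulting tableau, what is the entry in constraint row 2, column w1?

-2/3

Ratio test on column b — row 1: 10/3 = 10/3; row 2: 18/2 = 9. Minimum is 10/3 at row 1 (w1 leaves); pivot element 3.
Divide row 1 by 3; eliminate column b from the other rows.
Row 2 update in column w1: 0 − 2·(1/3) = -2/3.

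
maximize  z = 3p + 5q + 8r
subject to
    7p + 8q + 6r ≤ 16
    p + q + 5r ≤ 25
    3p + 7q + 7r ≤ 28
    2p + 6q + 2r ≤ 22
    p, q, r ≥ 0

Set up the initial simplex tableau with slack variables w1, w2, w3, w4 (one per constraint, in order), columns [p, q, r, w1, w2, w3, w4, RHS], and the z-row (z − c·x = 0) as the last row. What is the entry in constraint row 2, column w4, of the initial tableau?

0

Slack w4 belongs to constraint 4; its column is the unit vector e_4, so the entry in row 2 is 0.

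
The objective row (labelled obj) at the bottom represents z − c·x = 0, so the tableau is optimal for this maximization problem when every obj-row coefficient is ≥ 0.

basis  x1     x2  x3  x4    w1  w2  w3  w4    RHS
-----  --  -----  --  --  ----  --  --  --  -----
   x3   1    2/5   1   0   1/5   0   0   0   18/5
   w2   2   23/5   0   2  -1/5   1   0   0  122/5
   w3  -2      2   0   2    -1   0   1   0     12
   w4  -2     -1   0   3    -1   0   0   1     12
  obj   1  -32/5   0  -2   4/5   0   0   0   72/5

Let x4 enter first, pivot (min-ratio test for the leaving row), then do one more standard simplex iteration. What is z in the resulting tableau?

Ratio test on column x4 — row 1: entry 0 ≤ 0; row 2: (122/5)/2 = 61/5; row 3: 12/2 = 6; row 4: 12/3 = 4. Minimum is 4 at row 4 (w4 leaves); pivot element 3.
Pivot on row 4; the obj-row RHS becomes 72/5 − (-2)·4 = 112/5.
Next entering variable (most negative obj-row entry -106/15): x2.
Ratio test on column x2 — row 1: (18/5)/(2/5) = 9; row 2: (82/5)/(79/15) = 246/79; row 3: 4/(8/3) = 3/2; row 4: entry -1/3 ≤ 0. Minimum is 3/2 at row 3 (w3 leaves); pivot element 8/3.
After the second pivot the obj-row RHS is 112/5 − (-106/15)·(3/2) = 33.

33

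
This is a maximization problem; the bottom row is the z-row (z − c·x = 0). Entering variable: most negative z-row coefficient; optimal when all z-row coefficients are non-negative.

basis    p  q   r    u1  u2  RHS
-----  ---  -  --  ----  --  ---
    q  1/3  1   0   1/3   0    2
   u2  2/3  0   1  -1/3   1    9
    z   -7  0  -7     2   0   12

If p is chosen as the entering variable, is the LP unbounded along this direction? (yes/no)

Column p has positive entries in row(s) 1, 2, so the ratio test bounds it — not unbounded.

no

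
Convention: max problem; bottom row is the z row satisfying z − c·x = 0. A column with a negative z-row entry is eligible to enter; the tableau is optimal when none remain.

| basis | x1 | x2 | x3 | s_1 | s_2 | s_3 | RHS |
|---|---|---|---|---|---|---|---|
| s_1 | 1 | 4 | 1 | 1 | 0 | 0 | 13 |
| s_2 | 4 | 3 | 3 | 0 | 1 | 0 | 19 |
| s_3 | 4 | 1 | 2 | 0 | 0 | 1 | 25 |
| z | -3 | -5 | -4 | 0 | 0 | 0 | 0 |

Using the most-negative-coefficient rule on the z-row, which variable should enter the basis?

x2

Negative z-row entries: x1: -3, x2: -5, x3: -4.
The most negative is -5 in column x2, so x2 enters.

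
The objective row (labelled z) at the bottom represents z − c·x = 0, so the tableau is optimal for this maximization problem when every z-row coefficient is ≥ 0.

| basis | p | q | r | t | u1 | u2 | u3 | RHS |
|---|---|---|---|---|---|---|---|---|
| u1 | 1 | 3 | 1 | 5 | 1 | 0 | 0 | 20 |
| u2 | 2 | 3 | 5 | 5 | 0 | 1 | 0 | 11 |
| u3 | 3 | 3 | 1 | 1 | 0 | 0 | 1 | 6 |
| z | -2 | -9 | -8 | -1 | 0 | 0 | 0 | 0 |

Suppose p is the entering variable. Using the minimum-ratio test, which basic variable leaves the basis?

u3

Column p entries and ratios — u1: 20/1 = 20; u2: 11/2 = 11/2; u3: 6/3 = 2.
Smallest ratio is 2 in the row of u3, so u3 leaves.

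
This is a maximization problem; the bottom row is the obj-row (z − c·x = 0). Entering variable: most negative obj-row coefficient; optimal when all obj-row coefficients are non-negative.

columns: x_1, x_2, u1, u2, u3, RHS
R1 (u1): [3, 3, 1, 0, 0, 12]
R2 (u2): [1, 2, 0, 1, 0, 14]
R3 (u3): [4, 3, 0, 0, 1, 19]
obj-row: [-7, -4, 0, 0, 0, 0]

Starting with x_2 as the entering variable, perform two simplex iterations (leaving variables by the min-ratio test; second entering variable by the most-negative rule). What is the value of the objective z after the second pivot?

28

Ratio test on column x_2 — row 1: 12/3 = 4; row 2: 14/2 = 7; row 3: 19/3 = 19/3. Minimum is 4 at row 1 (u1 leaves); pivot element 3.
Pivot on row 1; the obj-row RHS becomes 0 − (-4)·4 = 16.
Next entering variable (most negative obj-row entry -3): x_1.
Ratio test on column x_1 — row 1: 4/1 = 4; row 2: entry -1 ≤ 0; row 3: 7/1 = 7. Minimum is 4 at row 1 (x_2 leaves); pivot element 1.
After the second pivot the obj-row RHS is 16 − (-3)·4 = 28.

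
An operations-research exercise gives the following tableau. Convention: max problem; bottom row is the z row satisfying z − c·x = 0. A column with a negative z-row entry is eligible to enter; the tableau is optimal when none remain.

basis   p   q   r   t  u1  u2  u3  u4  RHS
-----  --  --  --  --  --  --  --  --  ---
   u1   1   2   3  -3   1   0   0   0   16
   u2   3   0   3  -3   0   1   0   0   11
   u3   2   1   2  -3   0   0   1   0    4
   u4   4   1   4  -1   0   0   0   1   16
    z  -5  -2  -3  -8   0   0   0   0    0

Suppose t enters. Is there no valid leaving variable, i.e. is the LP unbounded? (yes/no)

Every constraint-row entry in column t is ≤ 0, so increasing t is unbounded.

yes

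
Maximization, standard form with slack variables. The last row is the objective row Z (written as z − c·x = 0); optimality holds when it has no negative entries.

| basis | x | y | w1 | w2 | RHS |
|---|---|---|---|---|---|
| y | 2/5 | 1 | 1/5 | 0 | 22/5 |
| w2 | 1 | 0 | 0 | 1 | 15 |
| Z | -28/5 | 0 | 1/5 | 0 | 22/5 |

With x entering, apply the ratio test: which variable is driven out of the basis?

Column x entries and ratios — y: (22/5)/(2/5) = 11; w2: 15/1 = 15.
Smallest ratio is 11 in the row of y, so y leaves.

y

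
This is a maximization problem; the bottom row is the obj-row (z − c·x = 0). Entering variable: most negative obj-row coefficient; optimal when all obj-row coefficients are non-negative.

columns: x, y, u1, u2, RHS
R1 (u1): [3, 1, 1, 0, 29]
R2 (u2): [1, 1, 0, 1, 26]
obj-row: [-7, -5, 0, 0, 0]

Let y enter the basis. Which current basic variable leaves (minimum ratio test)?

Column y entries and ratios — u1: 29/1 = 29; u2: 26/1 = 26.
Smallest ratio is 26 in the row of u2, so u2 leaves.

u2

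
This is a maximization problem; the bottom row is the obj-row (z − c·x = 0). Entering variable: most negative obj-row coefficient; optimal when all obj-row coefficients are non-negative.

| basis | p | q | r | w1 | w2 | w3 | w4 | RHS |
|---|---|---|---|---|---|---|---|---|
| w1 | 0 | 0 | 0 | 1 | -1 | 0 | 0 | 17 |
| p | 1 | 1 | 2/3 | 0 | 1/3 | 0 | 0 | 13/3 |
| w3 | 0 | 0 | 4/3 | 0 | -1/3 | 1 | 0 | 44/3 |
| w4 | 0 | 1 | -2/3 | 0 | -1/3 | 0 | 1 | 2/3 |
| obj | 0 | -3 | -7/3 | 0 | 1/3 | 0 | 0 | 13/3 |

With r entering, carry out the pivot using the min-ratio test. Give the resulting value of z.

39/2

Ratio test on column r — row 1: entry 0 ≤ 0; row 2: (13/3)/(2/3) = 13/2; row 3: (44/3)/(4/3) = 11; row 4: entry -2/3 ≤ 0. Minimum is 13/2 at row 2 (p leaves); pivot element 2/3.
Pivot on row 2; the obj-row RHS becomes 13/3 − (-7/3)·(13/2) = 39/2.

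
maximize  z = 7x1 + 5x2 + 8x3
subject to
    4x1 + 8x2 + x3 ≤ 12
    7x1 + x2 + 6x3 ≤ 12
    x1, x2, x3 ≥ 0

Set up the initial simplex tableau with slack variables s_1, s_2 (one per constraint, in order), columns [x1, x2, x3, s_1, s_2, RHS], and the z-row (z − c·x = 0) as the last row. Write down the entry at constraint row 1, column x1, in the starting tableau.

4

Constraint 1 has coefficient 4 on x1.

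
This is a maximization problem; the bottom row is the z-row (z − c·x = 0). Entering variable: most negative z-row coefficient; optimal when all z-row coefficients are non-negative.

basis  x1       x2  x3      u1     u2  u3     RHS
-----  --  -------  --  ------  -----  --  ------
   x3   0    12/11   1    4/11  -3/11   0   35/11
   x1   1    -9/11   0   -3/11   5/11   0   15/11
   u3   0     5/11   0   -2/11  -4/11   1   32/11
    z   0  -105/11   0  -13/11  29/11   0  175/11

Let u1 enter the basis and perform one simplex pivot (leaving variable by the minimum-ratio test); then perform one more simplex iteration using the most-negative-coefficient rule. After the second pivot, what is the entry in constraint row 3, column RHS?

Ratio test on column u1 — row 1: (35/11)/(4/11) = 35/4; row 2: entry -3/11 ≤ 0; row 3: entry -2/11 ≤ 0. Minimum is 35/4 at row 1 (x3 leaves); pivot element 4/11.
Divide row 1 by 4/11; eliminate column u1 from the other rows.
Second iteration: most negative z-row entry is -6 in column x2, so x2 enters.
Ratio test on column x2 — row 1: (35/4)/3 = 35/12; row 2: entry 0 ≤ 0; row 3: (9/2)/1 = 9/2. Minimum is 35/12 at row 1 (u1 leaves); pivot element 3.
Divide row 1 by 3; eliminate column x2 from the other rows.
After both pivots, the entry at constraint row 3, column RHS is 19/12.

19/12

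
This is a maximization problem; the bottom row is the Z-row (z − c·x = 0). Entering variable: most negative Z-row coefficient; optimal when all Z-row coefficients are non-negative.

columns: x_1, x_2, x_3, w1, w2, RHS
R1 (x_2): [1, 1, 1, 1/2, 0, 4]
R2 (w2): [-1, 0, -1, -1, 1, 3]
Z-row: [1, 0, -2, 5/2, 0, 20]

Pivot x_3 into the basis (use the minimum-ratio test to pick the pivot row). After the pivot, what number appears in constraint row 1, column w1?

1/2

Ratio test on column x_3 — row 1: 4/1 = 4; row 2: entry -1 ≤ 0. Minimum is 4 at row 1 (x_2 leaves); pivot element 1.
Divide row 1 by 1; eliminate column x_3 from the other rows.
In the new row 1, the w1 entry is the old entry divided by the pivot: (1/2)/1 = 1/2.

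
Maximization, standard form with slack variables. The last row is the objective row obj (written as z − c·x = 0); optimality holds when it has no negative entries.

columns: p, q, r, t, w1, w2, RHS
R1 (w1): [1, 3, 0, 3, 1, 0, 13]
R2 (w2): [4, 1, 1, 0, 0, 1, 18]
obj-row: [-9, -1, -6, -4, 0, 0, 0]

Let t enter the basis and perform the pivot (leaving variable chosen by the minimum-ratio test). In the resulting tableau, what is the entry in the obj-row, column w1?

Ratio test on column t — row 1: 13/3 = 13/3; row 2: entry 0 ≤ 0. Minimum is 13/3 at row 1 (w1 leaves); pivot element 3.
Divide row 1 by 3; eliminate column t from the other rows.
obj-row update in column w1: 0 − (-4)·(1/3) = 4/3.

4/3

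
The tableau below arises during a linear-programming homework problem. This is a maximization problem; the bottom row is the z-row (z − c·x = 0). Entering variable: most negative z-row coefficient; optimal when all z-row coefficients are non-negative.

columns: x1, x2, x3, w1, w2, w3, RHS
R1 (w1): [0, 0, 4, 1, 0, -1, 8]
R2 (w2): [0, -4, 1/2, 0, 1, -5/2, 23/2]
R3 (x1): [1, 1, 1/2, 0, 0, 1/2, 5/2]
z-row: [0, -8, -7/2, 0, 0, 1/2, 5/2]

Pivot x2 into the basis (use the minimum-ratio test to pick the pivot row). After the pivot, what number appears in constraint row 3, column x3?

Ratio test on column x2 — row 1: entry 0 ≤ 0; row 2: entry -4 ≤ 0; row 3: (5/2)/1 = 5/2. Minimum is 5/2 at row 3 (x1 leaves); pivot element 1.
Divide row 3 by 1; eliminate column x2 from the other rows.
In the new row 3, the x3 entry is the old entry divided by the pivot: (1/2)/1 = 1/2.

1/2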